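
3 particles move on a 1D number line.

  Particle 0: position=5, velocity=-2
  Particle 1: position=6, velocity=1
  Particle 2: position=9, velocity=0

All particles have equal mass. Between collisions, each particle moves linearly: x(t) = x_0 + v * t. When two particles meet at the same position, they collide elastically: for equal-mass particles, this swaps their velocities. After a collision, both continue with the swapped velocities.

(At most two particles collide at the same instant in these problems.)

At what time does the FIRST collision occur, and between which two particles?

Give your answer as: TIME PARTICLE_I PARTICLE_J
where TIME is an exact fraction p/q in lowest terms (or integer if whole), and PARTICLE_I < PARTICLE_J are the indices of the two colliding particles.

Pair (0,1): pos 5,6 vel -2,1 -> not approaching (rel speed -3 <= 0)
Pair (1,2): pos 6,9 vel 1,0 -> gap=3, closing at 1/unit, collide at t=3
Earliest collision: t=3 between 1 and 2

Answer: 3 1 2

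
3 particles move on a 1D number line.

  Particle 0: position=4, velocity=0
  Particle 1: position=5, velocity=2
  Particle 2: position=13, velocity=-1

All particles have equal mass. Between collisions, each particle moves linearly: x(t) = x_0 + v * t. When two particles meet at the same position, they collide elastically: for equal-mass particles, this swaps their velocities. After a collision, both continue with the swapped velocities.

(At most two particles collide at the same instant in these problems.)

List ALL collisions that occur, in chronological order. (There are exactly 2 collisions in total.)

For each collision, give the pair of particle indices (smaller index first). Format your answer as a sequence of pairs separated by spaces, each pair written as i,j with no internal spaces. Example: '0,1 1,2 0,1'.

Collision at t=8/3: particles 1 and 2 swap velocities; positions: p0=4 p1=31/3 p2=31/3; velocities now: v0=0 v1=-1 v2=2
Collision at t=9: particles 0 and 1 swap velocities; positions: p0=4 p1=4 p2=23; velocities now: v0=-1 v1=0 v2=2

Answer: 1,2 0,1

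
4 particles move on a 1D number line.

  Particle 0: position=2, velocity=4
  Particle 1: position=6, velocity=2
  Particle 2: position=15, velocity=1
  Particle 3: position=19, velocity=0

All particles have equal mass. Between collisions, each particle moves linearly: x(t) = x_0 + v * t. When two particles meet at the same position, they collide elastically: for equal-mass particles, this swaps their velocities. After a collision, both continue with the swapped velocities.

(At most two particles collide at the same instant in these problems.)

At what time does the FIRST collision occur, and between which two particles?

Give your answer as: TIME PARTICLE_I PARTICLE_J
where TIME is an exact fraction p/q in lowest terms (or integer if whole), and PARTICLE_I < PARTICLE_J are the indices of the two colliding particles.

Answer: 2 0 1

Derivation:
Pair (0,1): pos 2,6 vel 4,2 -> gap=4, closing at 2/unit, collide at t=2
Pair (1,2): pos 6,15 vel 2,1 -> gap=9, closing at 1/unit, collide at t=9
Pair (2,3): pos 15,19 vel 1,0 -> gap=4, closing at 1/unit, collide at t=4
Earliest collision: t=2 between 0 and 1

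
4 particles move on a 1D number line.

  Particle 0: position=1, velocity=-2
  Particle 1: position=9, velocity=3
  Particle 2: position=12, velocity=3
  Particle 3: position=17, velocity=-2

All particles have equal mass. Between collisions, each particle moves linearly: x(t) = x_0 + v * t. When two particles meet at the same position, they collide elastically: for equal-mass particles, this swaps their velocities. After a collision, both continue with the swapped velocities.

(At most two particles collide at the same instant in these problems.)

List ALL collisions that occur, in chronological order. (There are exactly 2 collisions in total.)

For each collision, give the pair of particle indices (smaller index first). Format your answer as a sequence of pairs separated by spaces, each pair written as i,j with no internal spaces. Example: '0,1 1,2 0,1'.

Answer: 2,3 1,2

Derivation:
Collision at t=1: particles 2 and 3 swap velocities; positions: p0=-1 p1=12 p2=15 p3=15; velocities now: v0=-2 v1=3 v2=-2 v3=3
Collision at t=8/5: particles 1 and 2 swap velocities; positions: p0=-11/5 p1=69/5 p2=69/5 p3=84/5; velocities now: v0=-2 v1=-2 v2=3 v3=3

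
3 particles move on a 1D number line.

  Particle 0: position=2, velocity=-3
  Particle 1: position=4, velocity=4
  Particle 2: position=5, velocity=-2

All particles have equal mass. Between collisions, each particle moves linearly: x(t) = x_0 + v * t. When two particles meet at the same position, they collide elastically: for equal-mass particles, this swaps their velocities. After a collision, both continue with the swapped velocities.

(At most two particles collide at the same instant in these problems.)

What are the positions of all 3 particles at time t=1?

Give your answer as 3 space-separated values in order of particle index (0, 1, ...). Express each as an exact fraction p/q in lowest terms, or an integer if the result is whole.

Collision at t=1/6: particles 1 and 2 swap velocities; positions: p0=3/2 p1=14/3 p2=14/3; velocities now: v0=-3 v1=-2 v2=4
Advance to t=1 (no further collisions before then); velocities: v0=-3 v1=-2 v2=4; positions = -1 3 8

Answer: -1 3 8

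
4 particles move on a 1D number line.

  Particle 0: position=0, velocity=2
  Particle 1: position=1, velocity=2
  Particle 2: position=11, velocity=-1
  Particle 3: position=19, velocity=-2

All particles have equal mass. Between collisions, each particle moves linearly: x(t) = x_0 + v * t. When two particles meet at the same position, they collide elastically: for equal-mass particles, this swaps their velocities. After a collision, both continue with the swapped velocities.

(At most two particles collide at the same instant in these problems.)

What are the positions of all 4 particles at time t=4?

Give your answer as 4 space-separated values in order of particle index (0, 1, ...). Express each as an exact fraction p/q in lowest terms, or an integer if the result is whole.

Answer: 7 8 9 11

Derivation:
Collision at t=10/3: particles 1 and 2 swap velocities; positions: p0=20/3 p1=23/3 p2=23/3 p3=37/3; velocities now: v0=2 v1=-1 v2=2 v3=-2
Collision at t=11/3: particles 0 and 1 swap velocities; positions: p0=22/3 p1=22/3 p2=25/3 p3=35/3; velocities now: v0=-1 v1=2 v2=2 v3=-2
Advance to t=4 (no further collisions before then); velocities: v0=-1 v1=2 v2=2 v3=-2; positions = 7 8 9 11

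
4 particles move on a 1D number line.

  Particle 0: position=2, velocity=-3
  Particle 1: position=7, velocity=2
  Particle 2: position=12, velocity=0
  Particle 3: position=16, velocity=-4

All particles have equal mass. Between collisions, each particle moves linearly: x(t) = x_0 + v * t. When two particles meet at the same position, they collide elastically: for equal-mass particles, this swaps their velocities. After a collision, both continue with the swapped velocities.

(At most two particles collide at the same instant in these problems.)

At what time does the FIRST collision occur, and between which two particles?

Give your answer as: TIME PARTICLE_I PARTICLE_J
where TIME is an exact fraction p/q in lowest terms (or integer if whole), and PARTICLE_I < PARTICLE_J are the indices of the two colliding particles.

Pair (0,1): pos 2,7 vel -3,2 -> not approaching (rel speed -5 <= 0)
Pair (1,2): pos 7,12 vel 2,0 -> gap=5, closing at 2/unit, collide at t=5/2
Pair (2,3): pos 12,16 vel 0,-4 -> gap=4, closing at 4/unit, collide at t=1
Earliest collision: t=1 between 2 and 3

Answer: 1 2 3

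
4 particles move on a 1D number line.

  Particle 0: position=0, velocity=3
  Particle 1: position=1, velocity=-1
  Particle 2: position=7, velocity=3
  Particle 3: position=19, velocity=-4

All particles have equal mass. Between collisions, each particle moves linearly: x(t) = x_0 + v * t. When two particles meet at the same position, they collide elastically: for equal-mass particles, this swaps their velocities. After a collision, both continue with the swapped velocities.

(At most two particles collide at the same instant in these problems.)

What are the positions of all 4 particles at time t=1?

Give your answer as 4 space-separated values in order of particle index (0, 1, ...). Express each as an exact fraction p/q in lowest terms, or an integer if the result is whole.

Answer: 0 3 10 15

Derivation:
Collision at t=1/4: particles 0 and 1 swap velocities; positions: p0=3/4 p1=3/4 p2=31/4 p3=18; velocities now: v0=-1 v1=3 v2=3 v3=-4
Advance to t=1 (no further collisions before then); velocities: v0=-1 v1=3 v2=3 v3=-4; positions = 0 3 10 15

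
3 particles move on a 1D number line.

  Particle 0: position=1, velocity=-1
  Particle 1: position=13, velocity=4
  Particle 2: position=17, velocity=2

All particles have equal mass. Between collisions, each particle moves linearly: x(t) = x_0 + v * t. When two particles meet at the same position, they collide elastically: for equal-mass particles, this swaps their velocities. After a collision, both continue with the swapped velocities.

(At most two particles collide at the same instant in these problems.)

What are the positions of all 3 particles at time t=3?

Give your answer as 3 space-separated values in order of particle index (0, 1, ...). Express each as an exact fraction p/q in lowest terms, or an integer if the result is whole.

Answer: -2 23 25

Derivation:
Collision at t=2: particles 1 and 2 swap velocities; positions: p0=-1 p1=21 p2=21; velocities now: v0=-1 v1=2 v2=4
Advance to t=3 (no further collisions before then); velocities: v0=-1 v1=2 v2=4; positions = -2 23 25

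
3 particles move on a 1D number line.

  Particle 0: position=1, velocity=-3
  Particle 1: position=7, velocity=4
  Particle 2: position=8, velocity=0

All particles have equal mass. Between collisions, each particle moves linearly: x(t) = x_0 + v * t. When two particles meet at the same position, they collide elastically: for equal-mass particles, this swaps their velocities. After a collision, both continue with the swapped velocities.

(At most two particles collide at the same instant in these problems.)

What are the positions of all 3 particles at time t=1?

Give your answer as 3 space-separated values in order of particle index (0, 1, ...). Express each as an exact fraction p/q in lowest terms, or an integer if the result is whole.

Answer: -2 8 11

Derivation:
Collision at t=1/4: particles 1 and 2 swap velocities; positions: p0=1/4 p1=8 p2=8; velocities now: v0=-3 v1=0 v2=4
Advance to t=1 (no further collisions before then); velocities: v0=-3 v1=0 v2=4; positions = -2 8 11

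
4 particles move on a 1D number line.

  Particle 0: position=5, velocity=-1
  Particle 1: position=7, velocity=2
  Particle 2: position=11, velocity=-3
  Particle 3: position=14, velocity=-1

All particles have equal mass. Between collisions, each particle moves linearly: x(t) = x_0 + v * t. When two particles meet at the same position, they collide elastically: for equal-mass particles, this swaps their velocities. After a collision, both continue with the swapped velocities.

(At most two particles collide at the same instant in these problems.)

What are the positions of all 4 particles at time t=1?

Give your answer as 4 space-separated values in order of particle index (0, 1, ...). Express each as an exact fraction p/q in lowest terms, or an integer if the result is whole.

Answer: 4 8 9 13

Derivation:
Collision at t=4/5: particles 1 and 2 swap velocities; positions: p0=21/5 p1=43/5 p2=43/5 p3=66/5; velocities now: v0=-1 v1=-3 v2=2 v3=-1
Advance to t=1 (no further collisions before then); velocities: v0=-1 v1=-3 v2=2 v3=-1; positions = 4 8 9 13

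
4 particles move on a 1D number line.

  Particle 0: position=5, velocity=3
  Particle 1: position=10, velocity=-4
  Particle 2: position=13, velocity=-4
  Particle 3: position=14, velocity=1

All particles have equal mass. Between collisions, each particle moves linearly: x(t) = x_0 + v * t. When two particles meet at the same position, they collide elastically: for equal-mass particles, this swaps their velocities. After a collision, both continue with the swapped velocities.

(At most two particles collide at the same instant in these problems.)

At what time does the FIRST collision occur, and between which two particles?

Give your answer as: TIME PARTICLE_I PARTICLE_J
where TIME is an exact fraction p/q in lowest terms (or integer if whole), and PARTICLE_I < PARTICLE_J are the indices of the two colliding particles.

Pair (0,1): pos 5,10 vel 3,-4 -> gap=5, closing at 7/unit, collide at t=5/7
Pair (1,2): pos 10,13 vel -4,-4 -> not approaching (rel speed 0 <= 0)
Pair (2,3): pos 13,14 vel -4,1 -> not approaching (rel speed -5 <= 0)
Earliest collision: t=5/7 between 0 and 1

Answer: 5/7 0 1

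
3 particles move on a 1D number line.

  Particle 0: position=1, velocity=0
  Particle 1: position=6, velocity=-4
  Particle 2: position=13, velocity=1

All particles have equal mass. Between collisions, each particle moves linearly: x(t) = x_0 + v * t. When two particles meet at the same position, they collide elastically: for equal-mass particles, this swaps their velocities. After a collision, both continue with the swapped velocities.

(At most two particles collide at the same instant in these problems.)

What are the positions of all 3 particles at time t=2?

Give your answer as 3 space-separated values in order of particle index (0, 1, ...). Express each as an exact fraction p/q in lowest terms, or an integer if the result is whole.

Collision at t=5/4: particles 0 and 1 swap velocities; positions: p0=1 p1=1 p2=57/4; velocities now: v0=-4 v1=0 v2=1
Advance to t=2 (no further collisions before then); velocities: v0=-4 v1=0 v2=1; positions = -2 1 15

Answer: -2 1 15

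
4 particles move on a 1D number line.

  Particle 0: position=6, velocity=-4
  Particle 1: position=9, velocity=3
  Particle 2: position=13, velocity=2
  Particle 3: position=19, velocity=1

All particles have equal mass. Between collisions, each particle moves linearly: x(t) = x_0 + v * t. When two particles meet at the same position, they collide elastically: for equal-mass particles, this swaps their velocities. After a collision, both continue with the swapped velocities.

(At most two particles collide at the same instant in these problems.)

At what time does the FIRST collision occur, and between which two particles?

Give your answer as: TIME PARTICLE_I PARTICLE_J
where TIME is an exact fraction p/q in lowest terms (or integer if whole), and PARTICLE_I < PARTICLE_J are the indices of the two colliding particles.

Answer: 4 1 2

Derivation:
Pair (0,1): pos 6,9 vel -4,3 -> not approaching (rel speed -7 <= 0)
Pair (1,2): pos 9,13 vel 3,2 -> gap=4, closing at 1/unit, collide at t=4
Pair (2,3): pos 13,19 vel 2,1 -> gap=6, closing at 1/unit, collide at t=6
Earliest collision: t=4 between 1 and 2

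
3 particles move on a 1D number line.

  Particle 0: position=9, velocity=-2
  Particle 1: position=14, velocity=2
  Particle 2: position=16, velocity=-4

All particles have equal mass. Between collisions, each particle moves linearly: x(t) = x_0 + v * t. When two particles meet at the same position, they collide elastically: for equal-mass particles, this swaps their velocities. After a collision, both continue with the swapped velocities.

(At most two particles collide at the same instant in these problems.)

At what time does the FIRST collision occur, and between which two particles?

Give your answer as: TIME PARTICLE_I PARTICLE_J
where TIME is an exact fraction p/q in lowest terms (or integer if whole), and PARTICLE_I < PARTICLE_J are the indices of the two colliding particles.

Answer: 1/3 1 2

Derivation:
Pair (0,1): pos 9,14 vel -2,2 -> not approaching (rel speed -4 <= 0)
Pair (1,2): pos 14,16 vel 2,-4 -> gap=2, closing at 6/unit, collide at t=1/3
Earliest collision: t=1/3 between 1 and 2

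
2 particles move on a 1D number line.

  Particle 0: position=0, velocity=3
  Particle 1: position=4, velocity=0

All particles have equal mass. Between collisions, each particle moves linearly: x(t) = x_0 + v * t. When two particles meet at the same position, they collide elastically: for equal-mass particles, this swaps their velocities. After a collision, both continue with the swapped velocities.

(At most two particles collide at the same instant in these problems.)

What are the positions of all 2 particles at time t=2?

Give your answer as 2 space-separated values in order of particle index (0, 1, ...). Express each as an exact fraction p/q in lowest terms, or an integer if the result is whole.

Collision at t=4/3: particles 0 and 1 swap velocities; positions: p0=4 p1=4; velocities now: v0=0 v1=3
Advance to t=2 (no further collisions before then); velocities: v0=0 v1=3; positions = 4 6

Answer: 4 6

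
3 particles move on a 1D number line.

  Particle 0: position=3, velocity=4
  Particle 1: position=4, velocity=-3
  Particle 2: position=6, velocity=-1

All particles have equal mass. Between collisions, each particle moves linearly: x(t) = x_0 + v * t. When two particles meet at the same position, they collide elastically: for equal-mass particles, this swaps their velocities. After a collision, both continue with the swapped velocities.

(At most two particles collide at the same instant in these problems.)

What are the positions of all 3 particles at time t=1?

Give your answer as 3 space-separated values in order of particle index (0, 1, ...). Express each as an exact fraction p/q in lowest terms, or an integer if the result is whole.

Answer: 1 5 7

Derivation:
Collision at t=1/7: particles 0 and 1 swap velocities; positions: p0=25/7 p1=25/7 p2=41/7; velocities now: v0=-3 v1=4 v2=-1
Collision at t=3/5: particles 1 and 2 swap velocities; positions: p0=11/5 p1=27/5 p2=27/5; velocities now: v0=-3 v1=-1 v2=4
Advance to t=1 (no further collisions before then); velocities: v0=-3 v1=-1 v2=4; positions = 1 5 7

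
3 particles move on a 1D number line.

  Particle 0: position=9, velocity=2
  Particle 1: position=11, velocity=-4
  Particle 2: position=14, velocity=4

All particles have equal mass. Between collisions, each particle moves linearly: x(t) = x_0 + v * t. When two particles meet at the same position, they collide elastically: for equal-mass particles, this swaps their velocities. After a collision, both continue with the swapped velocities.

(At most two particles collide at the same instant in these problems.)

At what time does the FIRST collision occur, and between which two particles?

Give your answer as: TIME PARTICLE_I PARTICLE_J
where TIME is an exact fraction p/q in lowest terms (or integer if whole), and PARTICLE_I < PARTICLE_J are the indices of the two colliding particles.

Answer: 1/3 0 1

Derivation:
Pair (0,1): pos 9,11 vel 2,-4 -> gap=2, closing at 6/unit, collide at t=1/3
Pair (1,2): pos 11,14 vel -4,4 -> not approaching (rel speed -8 <= 0)
Earliest collision: t=1/3 between 0 and 1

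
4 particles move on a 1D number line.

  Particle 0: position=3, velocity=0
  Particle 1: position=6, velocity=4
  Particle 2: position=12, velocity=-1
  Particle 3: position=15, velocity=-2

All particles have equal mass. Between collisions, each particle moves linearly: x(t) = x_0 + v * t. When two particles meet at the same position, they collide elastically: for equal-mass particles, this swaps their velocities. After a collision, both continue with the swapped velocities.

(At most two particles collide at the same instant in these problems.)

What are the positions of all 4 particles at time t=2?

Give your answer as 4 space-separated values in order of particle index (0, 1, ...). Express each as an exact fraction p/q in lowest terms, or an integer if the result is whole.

Answer: 3 10 11 14

Derivation:
Collision at t=6/5: particles 1 and 2 swap velocities; positions: p0=3 p1=54/5 p2=54/5 p3=63/5; velocities now: v0=0 v1=-1 v2=4 v3=-2
Collision at t=3/2: particles 2 and 3 swap velocities; positions: p0=3 p1=21/2 p2=12 p3=12; velocities now: v0=0 v1=-1 v2=-2 v3=4
Advance to t=2 (no further collisions before then); velocities: v0=0 v1=-1 v2=-2 v3=4; positions = 3 10 11 14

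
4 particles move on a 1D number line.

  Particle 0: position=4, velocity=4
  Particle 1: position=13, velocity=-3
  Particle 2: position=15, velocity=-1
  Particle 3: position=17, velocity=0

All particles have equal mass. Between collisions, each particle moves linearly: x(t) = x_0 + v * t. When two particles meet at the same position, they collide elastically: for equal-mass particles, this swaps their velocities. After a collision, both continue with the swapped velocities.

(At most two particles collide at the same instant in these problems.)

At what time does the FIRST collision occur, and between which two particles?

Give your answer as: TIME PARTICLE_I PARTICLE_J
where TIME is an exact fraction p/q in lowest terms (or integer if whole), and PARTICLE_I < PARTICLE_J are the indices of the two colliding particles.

Pair (0,1): pos 4,13 vel 4,-3 -> gap=9, closing at 7/unit, collide at t=9/7
Pair (1,2): pos 13,15 vel -3,-1 -> not approaching (rel speed -2 <= 0)
Pair (2,3): pos 15,17 vel -1,0 -> not approaching (rel speed -1 <= 0)
Earliest collision: t=9/7 between 0 and 1

Answer: 9/7 0 1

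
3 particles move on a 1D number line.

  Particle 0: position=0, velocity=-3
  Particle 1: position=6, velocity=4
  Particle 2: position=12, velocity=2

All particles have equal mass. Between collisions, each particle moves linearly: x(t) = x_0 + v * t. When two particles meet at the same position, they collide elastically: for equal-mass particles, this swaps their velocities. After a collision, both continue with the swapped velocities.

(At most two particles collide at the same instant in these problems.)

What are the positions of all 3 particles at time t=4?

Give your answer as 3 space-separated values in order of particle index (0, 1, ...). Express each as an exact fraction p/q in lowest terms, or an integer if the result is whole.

Answer: -12 20 22

Derivation:
Collision at t=3: particles 1 and 2 swap velocities; positions: p0=-9 p1=18 p2=18; velocities now: v0=-3 v1=2 v2=4
Advance to t=4 (no further collisions before then); velocities: v0=-3 v1=2 v2=4; positions = -12 20 22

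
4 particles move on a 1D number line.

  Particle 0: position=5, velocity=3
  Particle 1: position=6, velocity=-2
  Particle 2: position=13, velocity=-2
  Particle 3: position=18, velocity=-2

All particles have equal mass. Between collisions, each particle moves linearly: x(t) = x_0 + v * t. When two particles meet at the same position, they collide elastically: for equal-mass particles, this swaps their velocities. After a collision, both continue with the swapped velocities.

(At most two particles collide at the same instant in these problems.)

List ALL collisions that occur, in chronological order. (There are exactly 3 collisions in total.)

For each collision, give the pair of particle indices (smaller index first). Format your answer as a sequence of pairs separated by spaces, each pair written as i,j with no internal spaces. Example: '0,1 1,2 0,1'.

Collision at t=1/5: particles 0 and 1 swap velocities; positions: p0=28/5 p1=28/5 p2=63/5 p3=88/5; velocities now: v0=-2 v1=3 v2=-2 v3=-2
Collision at t=8/5: particles 1 and 2 swap velocities; positions: p0=14/5 p1=49/5 p2=49/5 p3=74/5; velocities now: v0=-2 v1=-2 v2=3 v3=-2
Collision at t=13/5: particles 2 and 3 swap velocities; positions: p0=4/5 p1=39/5 p2=64/5 p3=64/5; velocities now: v0=-2 v1=-2 v2=-2 v3=3

Answer: 0,1 1,2 2,3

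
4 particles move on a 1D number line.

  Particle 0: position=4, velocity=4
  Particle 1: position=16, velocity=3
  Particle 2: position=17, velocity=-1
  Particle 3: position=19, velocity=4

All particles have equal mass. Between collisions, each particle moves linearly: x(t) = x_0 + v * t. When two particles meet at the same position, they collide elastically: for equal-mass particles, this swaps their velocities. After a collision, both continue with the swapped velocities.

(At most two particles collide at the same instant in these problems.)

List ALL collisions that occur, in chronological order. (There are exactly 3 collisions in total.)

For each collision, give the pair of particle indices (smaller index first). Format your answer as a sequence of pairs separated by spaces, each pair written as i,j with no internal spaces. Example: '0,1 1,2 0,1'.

Answer: 1,2 0,1 1,2

Derivation:
Collision at t=1/4: particles 1 and 2 swap velocities; positions: p0=5 p1=67/4 p2=67/4 p3=20; velocities now: v0=4 v1=-1 v2=3 v3=4
Collision at t=13/5: particles 0 and 1 swap velocities; positions: p0=72/5 p1=72/5 p2=119/5 p3=147/5; velocities now: v0=-1 v1=4 v2=3 v3=4
Collision at t=12: particles 1 and 2 swap velocities; positions: p0=5 p1=52 p2=52 p3=67; velocities now: v0=-1 v1=3 v2=4 v3=4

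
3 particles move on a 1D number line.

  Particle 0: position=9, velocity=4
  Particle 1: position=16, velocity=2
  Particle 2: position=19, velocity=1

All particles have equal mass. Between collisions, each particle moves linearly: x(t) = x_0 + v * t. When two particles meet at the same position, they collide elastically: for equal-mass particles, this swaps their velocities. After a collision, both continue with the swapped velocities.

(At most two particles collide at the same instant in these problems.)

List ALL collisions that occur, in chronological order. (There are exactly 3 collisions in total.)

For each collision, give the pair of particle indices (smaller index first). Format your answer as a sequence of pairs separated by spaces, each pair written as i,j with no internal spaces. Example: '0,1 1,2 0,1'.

Answer: 1,2 0,1 1,2

Derivation:
Collision at t=3: particles 1 and 2 swap velocities; positions: p0=21 p1=22 p2=22; velocities now: v0=4 v1=1 v2=2
Collision at t=10/3: particles 0 and 1 swap velocities; positions: p0=67/3 p1=67/3 p2=68/3; velocities now: v0=1 v1=4 v2=2
Collision at t=7/2: particles 1 and 2 swap velocities; positions: p0=45/2 p1=23 p2=23; velocities now: v0=1 v1=2 v2=4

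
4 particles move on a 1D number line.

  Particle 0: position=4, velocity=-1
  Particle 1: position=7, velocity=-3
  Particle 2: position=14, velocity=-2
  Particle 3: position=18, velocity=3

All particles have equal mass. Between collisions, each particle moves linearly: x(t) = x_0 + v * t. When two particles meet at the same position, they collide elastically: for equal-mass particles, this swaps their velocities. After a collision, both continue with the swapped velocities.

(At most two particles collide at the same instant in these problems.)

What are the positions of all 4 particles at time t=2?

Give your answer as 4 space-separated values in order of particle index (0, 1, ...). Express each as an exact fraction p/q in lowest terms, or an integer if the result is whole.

Collision at t=3/2: particles 0 and 1 swap velocities; positions: p0=5/2 p1=5/2 p2=11 p3=45/2; velocities now: v0=-3 v1=-1 v2=-2 v3=3
Advance to t=2 (no further collisions before then); velocities: v0=-3 v1=-1 v2=-2 v3=3; positions = 1 2 10 24

Answer: 1 2 10 24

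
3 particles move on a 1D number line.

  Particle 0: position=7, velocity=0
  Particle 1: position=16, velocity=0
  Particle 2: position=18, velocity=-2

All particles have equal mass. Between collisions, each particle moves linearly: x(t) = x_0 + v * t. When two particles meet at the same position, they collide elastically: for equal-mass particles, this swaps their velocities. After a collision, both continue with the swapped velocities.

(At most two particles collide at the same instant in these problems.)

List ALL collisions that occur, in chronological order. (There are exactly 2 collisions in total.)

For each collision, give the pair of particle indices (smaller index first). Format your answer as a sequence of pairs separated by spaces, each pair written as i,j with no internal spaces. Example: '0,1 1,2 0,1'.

Answer: 1,2 0,1

Derivation:
Collision at t=1: particles 1 and 2 swap velocities; positions: p0=7 p1=16 p2=16; velocities now: v0=0 v1=-2 v2=0
Collision at t=11/2: particles 0 and 1 swap velocities; positions: p0=7 p1=7 p2=16; velocities now: v0=-2 v1=0 v2=0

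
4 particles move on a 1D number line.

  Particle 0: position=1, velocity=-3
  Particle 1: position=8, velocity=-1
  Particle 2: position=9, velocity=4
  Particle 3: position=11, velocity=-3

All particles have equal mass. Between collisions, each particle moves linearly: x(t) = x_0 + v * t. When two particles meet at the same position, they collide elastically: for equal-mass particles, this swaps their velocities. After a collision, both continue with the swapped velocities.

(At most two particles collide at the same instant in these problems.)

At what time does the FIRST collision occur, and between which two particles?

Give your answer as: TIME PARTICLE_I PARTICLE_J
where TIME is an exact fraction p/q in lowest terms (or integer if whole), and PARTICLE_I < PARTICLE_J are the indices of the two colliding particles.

Answer: 2/7 2 3

Derivation:
Pair (0,1): pos 1,8 vel -3,-1 -> not approaching (rel speed -2 <= 0)
Pair (1,2): pos 8,9 vel -1,4 -> not approaching (rel speed -5 <= 0)
Pair (2,3): pos 9,11 vel 4,-3 -> gap=2, closing at 7/unit, collide at t=2/7
Earliest collision: t=2/7 between 2 and 3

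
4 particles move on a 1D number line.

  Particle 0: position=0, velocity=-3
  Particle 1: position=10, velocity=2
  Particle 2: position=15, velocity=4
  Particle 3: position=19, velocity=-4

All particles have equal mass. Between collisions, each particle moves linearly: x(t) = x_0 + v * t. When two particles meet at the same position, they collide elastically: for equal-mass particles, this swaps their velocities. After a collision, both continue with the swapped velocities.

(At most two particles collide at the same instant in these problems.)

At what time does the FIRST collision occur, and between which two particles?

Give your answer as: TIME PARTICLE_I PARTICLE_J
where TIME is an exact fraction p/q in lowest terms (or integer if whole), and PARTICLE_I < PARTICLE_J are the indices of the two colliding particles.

Pair (0,1): pos 0,10 vel -3,2 -> not approaching (rel speed -5 <= 0)
Pair (1,2): pos 10,15 vel 2,4 -> not approaching (rel speed -2 <= 0)
Pair (2,3): pos 15,19 vel 4,-4 -> gap=4, closing at 8/unit, collide at t=1/2
Earliest collision: t=1/2 between 2 and 3

Answer: 1/2 2 3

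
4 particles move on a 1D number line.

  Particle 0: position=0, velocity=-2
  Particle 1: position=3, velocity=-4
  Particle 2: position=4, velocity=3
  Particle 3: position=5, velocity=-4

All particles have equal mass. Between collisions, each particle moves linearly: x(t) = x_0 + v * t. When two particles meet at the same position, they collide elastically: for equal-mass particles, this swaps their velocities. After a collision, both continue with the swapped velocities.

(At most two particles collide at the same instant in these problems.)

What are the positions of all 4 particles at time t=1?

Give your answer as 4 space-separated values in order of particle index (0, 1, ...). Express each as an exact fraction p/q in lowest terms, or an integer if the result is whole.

Collision at t=1/7: particles 2 and 3 swap velocities; positions: p0=-2/7 p1=17/7 p2=31/7 p3=31/7; velocities now: v0=-2 v1=-4 v2=-4 v3=3
Advance to t=1 (no further collisions before then); velocities: v0=-2 v1=-4 v2=-4 v3=3; positions = -2 -1 1 7

Answer: -2 -1 1 7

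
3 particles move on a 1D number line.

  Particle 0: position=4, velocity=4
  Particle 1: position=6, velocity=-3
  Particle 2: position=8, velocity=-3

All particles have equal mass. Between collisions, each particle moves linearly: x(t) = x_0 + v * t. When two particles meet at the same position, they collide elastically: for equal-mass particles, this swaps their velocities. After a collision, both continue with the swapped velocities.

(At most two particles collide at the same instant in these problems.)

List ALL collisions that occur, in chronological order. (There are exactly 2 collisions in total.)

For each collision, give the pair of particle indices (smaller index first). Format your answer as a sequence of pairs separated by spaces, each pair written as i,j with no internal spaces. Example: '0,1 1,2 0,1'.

Collision at t=2/7: particles 0 and 1 swap velocities; positions: p0=36/7 p1=36/7 p2=50/7; velocities now: v0=-3 v1=4 v2=-3
Collision at t=4/7: particles 1 and 2 swap velocities; positions: p0=30/7 p1=44/7 p2=44/7; velocities now: v0=-3 v1=-3 v2=4

Answer: 0,1 1,2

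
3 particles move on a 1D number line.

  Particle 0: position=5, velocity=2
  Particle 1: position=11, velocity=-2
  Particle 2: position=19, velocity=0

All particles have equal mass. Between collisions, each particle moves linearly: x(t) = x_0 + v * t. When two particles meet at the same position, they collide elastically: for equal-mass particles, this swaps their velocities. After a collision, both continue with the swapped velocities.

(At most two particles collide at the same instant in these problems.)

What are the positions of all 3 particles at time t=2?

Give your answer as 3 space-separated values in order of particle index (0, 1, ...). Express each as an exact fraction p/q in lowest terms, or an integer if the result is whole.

Answer: 7 9 19

Derivation:
Collision at t=3/2: particles 0 and 1 swap velocities; positions: p0=8 p1=8 p2=19; velocities now: v0=-2 v1=2 v2=0
Advance to t=2 (no further collisions before then); velocities: v0=-2 v1=2 v2=0; positions = 7 9 19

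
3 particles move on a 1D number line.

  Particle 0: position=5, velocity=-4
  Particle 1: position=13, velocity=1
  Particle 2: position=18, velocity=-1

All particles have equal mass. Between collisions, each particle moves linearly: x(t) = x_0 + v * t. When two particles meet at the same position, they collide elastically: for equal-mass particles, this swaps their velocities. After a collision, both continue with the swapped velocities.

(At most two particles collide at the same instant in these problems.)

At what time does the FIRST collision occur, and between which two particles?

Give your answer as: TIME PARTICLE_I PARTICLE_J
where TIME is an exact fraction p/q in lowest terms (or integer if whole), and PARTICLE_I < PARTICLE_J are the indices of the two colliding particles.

Pair (0,1): pos 5,13 vel -4,1 -> not approaching (rel speed -5 <= 0)
Pair (1,2): pos 13,18 vel 1,-1 -> gap=5, closing at 2/unit, collide at t=5/2
Earliest collision: t=5/2 between 1 and 2

Answer: 5/2 1 2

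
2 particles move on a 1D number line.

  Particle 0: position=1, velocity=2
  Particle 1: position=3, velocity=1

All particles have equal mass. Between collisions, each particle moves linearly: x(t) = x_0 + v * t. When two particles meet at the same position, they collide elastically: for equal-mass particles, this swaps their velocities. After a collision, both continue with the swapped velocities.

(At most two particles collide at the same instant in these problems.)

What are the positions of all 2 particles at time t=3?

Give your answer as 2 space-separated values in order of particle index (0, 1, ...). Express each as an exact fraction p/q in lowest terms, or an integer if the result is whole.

Answer: 6 7

Derivation:
Collision at t=2: particles 0 and 1 swap velocities; positions: p0=5 p1=5; velocities now: v0=1 v1=2
Advance to t=3 (no further collisions before then); velocities: v0=1 v1=2; positions = 6 7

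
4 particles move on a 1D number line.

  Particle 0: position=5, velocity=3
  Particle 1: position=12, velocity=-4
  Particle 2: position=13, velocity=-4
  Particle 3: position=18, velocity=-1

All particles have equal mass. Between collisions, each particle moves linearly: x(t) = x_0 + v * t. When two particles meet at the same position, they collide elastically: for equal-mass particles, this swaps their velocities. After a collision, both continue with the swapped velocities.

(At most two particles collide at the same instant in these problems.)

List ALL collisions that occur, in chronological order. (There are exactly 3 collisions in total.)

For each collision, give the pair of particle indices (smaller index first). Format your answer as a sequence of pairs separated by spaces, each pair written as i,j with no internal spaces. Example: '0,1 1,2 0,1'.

Answer: 0,1 1,2 2,3

Derivation:
Collision at t=1: particles 0 and 1 swap velocities; positions: p0=8 p1=8 p2=9 p3=17; velocities now: v0=-4 v1=3 v2=-4 v3=-1
Collision at t=8/7: particles 1 and 2 swap velocities; positions: p0=52/7 p1=59/7 p2=59/7 p3=118/7; velocities now: v0=-4 v1=-4 v2=3 v3=-1
Collision at t=13/4: particles 2 and 3 swap velocities; positions: p0=-1 p1=0 p2=59/4 p3=59/4; velocities now: v0=-4 v1=-4 v2=-1 v3=3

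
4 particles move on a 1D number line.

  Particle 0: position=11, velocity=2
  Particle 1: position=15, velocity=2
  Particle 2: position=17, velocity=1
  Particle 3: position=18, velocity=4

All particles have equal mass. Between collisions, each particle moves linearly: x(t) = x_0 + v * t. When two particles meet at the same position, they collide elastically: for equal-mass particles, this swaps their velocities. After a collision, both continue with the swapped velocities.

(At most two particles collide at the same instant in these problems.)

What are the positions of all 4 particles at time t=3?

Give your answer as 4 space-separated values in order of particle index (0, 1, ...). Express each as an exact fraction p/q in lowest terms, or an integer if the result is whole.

Collision at t=2: particles 1 and 2 swap velocities; positions: p0=15 p1=19 p2=19 p3=26; velocities now: v0=2 v1=1 v2=2 v3=4
Advance to t=3 (no further collisions before then); velocities: v0=2 v1=1 v2=2 v3=4; positions = 17 20 21 30

Answer: 17 20 21 30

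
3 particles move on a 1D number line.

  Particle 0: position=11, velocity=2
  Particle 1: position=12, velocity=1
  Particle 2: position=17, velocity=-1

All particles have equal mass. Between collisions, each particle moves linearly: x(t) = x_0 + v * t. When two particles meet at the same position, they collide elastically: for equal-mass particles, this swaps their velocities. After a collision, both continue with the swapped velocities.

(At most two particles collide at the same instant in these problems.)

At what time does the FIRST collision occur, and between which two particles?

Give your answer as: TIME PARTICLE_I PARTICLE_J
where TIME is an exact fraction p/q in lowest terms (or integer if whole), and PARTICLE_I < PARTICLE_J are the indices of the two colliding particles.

Answer: 1 0 1

Derivation:
Pair (0,1): pos 11,12 vel 2,1 -> gap=1, closing at 1/unit, collide at t=1
Pair (1,2): pos 12,17 vel 1,-1 -> gap=5, closing at 2/unit, collide at t=5/2
Earliest collision: t=1 between 0 and 1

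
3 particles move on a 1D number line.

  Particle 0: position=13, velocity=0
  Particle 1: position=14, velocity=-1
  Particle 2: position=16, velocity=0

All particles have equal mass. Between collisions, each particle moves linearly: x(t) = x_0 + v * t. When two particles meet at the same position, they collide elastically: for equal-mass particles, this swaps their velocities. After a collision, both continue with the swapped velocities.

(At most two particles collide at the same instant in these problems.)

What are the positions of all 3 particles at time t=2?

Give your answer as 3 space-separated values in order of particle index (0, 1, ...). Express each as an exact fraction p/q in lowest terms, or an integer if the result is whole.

Answer: 12 13 16

Derivation:
Collision at t=1: particles 0 and 1 swap velocities; positions: p0=13 p1=13 p2=16; velocities now: v0=-1 v1=0 v2=0
Advance to t=2 (no further collisions before then); velocities: v0=-1 v1=0 v2=0; positions = 12 13 16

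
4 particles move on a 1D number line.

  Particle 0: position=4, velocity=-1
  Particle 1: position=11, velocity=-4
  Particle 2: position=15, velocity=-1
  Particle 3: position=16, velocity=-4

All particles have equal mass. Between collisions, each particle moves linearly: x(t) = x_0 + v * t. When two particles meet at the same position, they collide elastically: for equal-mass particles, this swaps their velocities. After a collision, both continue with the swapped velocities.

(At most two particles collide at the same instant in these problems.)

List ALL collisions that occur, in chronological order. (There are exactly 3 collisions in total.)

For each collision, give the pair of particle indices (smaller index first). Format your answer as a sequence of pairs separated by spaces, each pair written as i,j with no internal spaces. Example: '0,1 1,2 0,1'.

Collision at t=1/3: particles 2 and 3 swap velocities; positions: p0=11/3 p1=29/3 p2=44/3 p3=44/3; velocities now: v0=-1 v1=-4 v2=-4 v3=-1
Collision at t=7/3: particles 0 and 1 swap velocities; positions: p0=5/3 p1=5/3 p2=20/3 p3=38/3; velocities now: v0=-4 v1=-1 v2=-4 v3=-1
Collision at t=4: particles 1 and 2 swap velocities; positions: p0=-5 p1=0 p2=0 p3=11; velocities now: v0=-4 v1=-4 v2=-1 v3=-1

Answer: 2,3 0,1 1,2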